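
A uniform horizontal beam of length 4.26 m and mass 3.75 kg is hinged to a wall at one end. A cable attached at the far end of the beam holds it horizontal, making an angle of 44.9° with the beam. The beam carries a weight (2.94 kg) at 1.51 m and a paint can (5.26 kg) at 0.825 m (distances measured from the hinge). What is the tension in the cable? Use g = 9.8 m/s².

Sum moments about the hinge (the unknown hinge reaction has zero arm there).
Beam weight: 3.75 × 9.8 = 36.75 N down at 2.13 m → arm 2.13 m, τ = 36.75 × 2.13 = 78.28 N·m clockwise.
Weight: 2.94 × 9.8 = 28.81 N down at 1.51 m → arm 1.51 m, τ = 28.81 × 1.51 = 43.5 N·m clockwise.
Paint can: 5.26 × 9.8 = 51.55 N down at 0.825 m → arm 0.825 m, τ = 51.55 × 0.825 = 42.53 N·m clockwise.
Total clockwise load moment = 164.3 N·m.
The cable tension T acts at 4.26 m; only its component perpendicular to the beam, T sinθ, produces torque. sin 44.9° = 0.7059.
Balancing moments: T × 4.26 × 0.7059 = 164.3, giving T = 164.3 / 3.007 = 54.6 N.

T ≈ 54.6 N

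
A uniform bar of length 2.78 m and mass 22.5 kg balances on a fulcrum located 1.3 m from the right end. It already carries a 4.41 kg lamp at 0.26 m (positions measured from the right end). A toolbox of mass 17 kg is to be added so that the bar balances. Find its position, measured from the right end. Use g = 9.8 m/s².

x ≈ 1.45 m from the right end

Sum moments about the fulcrum (at 1.3 m from the right end) (the support reaction has zero arm there).
Beam weight: 22.5 × 9.8 = 220.5 N down at 1.39 m → arm 0.09 m, τ = 220.5 × 0.09 = 19.84 N·m counterclockwise.
Lamp: 4.41 × 9.8 = 43.22 N down at 0.26 m → arm 1.04 m, τ = 43.22 × 1.04 = 44.95 N·m clockwise.
Net moment of existing loads = 25.11 N·m clockwise.
The toolbox weighs 17 × 9.8 = 166.6 N and must supply an equal counterclockwise moment, so its lever arm about the fulcrum is 25.11 / 166.6 = 0.151 m.
That puts it at 1.3 + 0.151 = 1.45 m from the right end.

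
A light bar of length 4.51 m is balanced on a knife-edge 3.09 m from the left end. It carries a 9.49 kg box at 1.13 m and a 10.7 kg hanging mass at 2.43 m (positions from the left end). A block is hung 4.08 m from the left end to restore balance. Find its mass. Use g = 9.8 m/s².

Taking torques about the knife-edge (at 3.09 m from the left end):
Box: 9.49 × 9.8 = 93 N down at 1.13 m → arm 1.96 m, τ = 93 × 1.96 = 182.3 N·m counterclockwise.
Hanging mass: 10.7 × 9.8 = 104.9 N down at 2.43 m → arm 0.66 m, τ = 104.9 × 0.66 = 69.23 N·m counterclockwise.
Net moment of known loads = 251.5 N·m counterclockwise.
An unknown mass m at 4.08 m has arm 0.99 m; its moment is m·g·0.99 clockwise.
Στ = 0 ⇒ m × 9.8 × 0.99 = 251.5 ⇒ m = 251.5 / (9.8 × 0.99) = 25.9 kg.

m ≈ 25.9 kg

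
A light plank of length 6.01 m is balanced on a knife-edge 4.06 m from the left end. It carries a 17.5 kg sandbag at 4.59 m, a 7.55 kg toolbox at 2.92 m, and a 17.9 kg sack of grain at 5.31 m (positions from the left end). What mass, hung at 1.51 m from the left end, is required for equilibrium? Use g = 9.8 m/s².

Sum moments about the knife-edge (at 4.06 m from the left end) (the support reaction has zero arm there).
Sandbag: 17.5 × 9.8 = 171.5 N down at 4.59 m → arm 0.53 m, τ = 171.5 × 0.53 = 90.9 N·m clockwise.
Toolbox: 7.55 × 9.8 = 73.99 N down at 2.92 m → arm 1.14 m, τ = 73.99 × 1.14 = 84.35 N·m counterclockwise.
Sack of grain: 17.9 × 9.8 = 175.4 N down at 5.31 m → arm 1.25 m, τ = 175.4 × 1.25 = 219.2 N·m clockwise.
Net moment of known loads = 225.8 N·m clockwise.
An unknown mass m at 1.51 m has arm 2.55 m; its moment is m·g·2.55 counterclockwise.
Setting net torque to zero: m × 9.8 × 2.55 = 225.8 → m = 225.8 / (9.8 × 2.55) = 9.04 kg.

m ≈ 9.04 kg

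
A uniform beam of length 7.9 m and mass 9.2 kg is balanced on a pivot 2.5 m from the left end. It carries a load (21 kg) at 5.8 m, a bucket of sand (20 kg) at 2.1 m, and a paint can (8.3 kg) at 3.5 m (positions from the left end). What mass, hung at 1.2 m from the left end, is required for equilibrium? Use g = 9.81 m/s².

m ≈ 63.8 kg

Choose the pivot (at 2.5 m from the left end) as the axis so the support reaction has zero arm there.
Beam weight: 9.2 × 9.81 = 90.25 N down at 3.95 m → arm 1.45 m, τ = 90.25 × 1.45 = 130.9 N·m clockwise.
Load: 21 × 9.81 = 206 N down at 5.8 m → arm 3.3 m, τ = 206 × 3.3 = 679.8 N·m clockwise.
Bucket of sand: 20 × 9.81 = 196.2 N down at 2.1 m → arm 0.4 m, τ = 196.2 × 0.4 = 78.48 N·m counterclockwise.
Paint can: 8.3 × 9.81 = 81.42 N down at 3.5 m → arm 1 m, τ = 81.42 × 1 = 81.42 N·m clockwise.
Net moment of known loads = 813.6 N·m clockwise.
An unknown mass m at 1.2 m has arm 1.3 m; its moment is m·g·1.3 counterclockwise.
Setting net torque to zero: m × 9.81 × 1.3 = 813.6 → m = 813.6 / (9.81 × 1.3) = 63.8 kg.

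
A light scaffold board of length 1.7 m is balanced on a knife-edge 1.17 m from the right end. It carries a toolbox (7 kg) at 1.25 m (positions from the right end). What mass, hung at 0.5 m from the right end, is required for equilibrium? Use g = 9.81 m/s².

Take moments about the knife-edge (at 1.17 m from the right end).
Toolbox: 7 × 9.81 = 68.67 N down at 1.25 m → arm 0.08 m, τ = 68.67 × 0.08 = 5.494 N·m counterclockwise.
Net moment of known loads = 5.494 N·m counterclockwise.
An unknown mass m at 0.5 m has arm 0.67 m; its moment is m·g·0.67 clockwise.
Balancing moments: m × 9.81 × 0.67 = 5.494, giving m = 5.494 / (9.81 × 0.67) = 0.836 kg.

m ≈ 0.836 kg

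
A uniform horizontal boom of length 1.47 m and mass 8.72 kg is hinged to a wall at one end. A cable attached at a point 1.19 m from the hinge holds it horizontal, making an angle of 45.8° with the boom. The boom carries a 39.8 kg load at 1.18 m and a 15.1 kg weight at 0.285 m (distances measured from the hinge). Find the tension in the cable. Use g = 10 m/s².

Taking torques about the hinge:
Beam weight: 8.72 × 10 = 87.2 N down at 0.735 m → arm 0.735 m, τ = 87.2 × 0.735 = 64.09 N·m clockwise.
Load: 39.8 × 10 = 398 N down at 1.18 m → arm 1.18 m, τ = 398 × 1.18 = 469.6 N·m clockwise.
Weight: 15.1 × 10 = 151 N down at 0.285 m → arm 0.285 m, τ = 151 × 0.285 = 43.03 N·m clockwise.
Total clockwise load moment = 576.7 N·m.
The cable tension T acts at 1.19 m; only its component perpendicular to the boom, T sinθ, produces torque. sin 45.8° = 0.7169.
Balancing moments: T × 1.19 × 0.7169 = 576.7, giving T = 576.7 / 0.8531 = 676 N.

T ≈ 676 N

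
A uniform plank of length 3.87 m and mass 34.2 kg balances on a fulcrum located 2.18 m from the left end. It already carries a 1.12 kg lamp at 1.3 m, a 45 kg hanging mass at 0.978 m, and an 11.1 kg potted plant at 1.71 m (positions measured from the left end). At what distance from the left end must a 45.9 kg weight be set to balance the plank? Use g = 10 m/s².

x ≈ 3.68 m from the left end

About the fulcrum (at 2.18 m from the left end):
Beam weight: 34.2 × 10 = 342 N down at 1.935 m → arm 0.245 m, τ = 342 × 0.245 = 83.79 N·m counterclockwise.
Lamp: 1.12 × 10 = 11.2 N down at 1.3 m → arm 0.88 m, τ = 11.2 × 0.88 = 9.856 N·m counterclockwise.
Hanging mass: 45 × 10 = 450 N down at 0.978 m → arm 1.202 m, τ = 450 × 1.202 = 540.9 N·m counterclockwise.
Potted plant: 11.1 × 10 = 111 N down at 1.71 m → arm 0.47 m, τ = 111 × 0.47 = 52.17 N·m counterclockwise.
Net moment of existing loads = 686.7 N·m counterclockwise.
The weight weighs 45.9 × 10 = 459 N and must supply an equal clockwise moment, so its lever arm about the fulcrum is 686.7 / 459 = 1.5 m.
That puts it at 2.18 + 1.5 = 3.68 m from the left end.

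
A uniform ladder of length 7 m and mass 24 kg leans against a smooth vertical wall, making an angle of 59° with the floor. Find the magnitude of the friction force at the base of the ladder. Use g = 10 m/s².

f ≈ 72.1 N

Sum moments about the foot of the ladder (the floor normal and friction both act there and drop out).
Ladder weight 24×10 = 240 N acts at 3.5 m along the ladder; its horizontal arm is 3.5·cos59° = 1.803 m → τ = 432.7 N·m clockwise.
Wall normal N acts horizontally at the top; its moment arm is the height L sinθ = 7·sin59° = 6 m, counterclockwise.
For rotational equilibrium, N × 6 = 432.7, so N = 72.1 N.
ΣFx = 0: friction at the foot balances the wall's push, so f = N_wall = 72.1 N.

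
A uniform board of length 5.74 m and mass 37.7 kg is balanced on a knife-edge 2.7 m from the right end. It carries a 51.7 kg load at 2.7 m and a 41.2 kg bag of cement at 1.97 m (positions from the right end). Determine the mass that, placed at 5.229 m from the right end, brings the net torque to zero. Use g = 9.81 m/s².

Choose the knife-edge (at 2.7 m from the right end) as the axis so the support reaction has zero arm there.
Beam weight: 37.7 × 9.81 = 369.8 N down at 2.87 m → arm 0.17 m, τ = 369.8 × 0.17 = 62.87 N·m counterclockwise.
Load: acts at the knife-edge, moment arm 0 → no torque.
Bag of cement: 41.2 × 9.81 = 404.2 N down at 1.97 m → arm 0.73 m, τ = 404.2 × 0.73 = 295.1 N·m clockwise.
Net moment of known loads = 232.2 N·m clockwise.
An unknown mass m at 5.229 m has arm 2.529 m; its moment is m·g·2.529 counterclockwise.
Setting net torque to zero: m × 9.81 × 2.529 = 232.2 → m = 232.2 / (9.81 × 2.529) = 9.36 kg.

m ≈ 9.36 kg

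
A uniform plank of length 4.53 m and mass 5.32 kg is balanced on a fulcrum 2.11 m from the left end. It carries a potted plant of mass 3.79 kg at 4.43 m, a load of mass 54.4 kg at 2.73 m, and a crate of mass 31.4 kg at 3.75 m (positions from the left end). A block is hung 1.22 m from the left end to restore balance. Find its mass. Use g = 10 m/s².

About the fulcrum (at 2.11 m from the left end):
Beam weight: 5.32 × 10 = 53.2 N down at 2.265 m → arm 0.155 m, τ = 53.2 × 0.155 = 8.246 N·m clockwise.
Potted plant: 3.79 × 10 = 37.9 N down at 4.43 m → arm 2.32 m, τ = 37.9 × 2.32 = 87.93 N·m clockwise.
Load: 54.4 × 10 = 544 N down at 2.73 m → arm 0.62 m, τ = 544 × 0.62 = 337.3 N·m clockwise.
Crate: 31.4 × 10 = 314 N down at 3.75 m → arm 1.64 m, τ = 314 × 1.64 = 515 N·m clockwise.
Net moment of known loads = 948.5 N·m clockwise.
An unknown mass m at 1.22 m has arm 0.89 m; its moment is m·g·0.89 counterclockwise.
Balancing moments: m × 10 × 0.89 = 948.5, giving m = 948.5 / (10 × 0.89) = 107 kg.

m ≈ 107 kg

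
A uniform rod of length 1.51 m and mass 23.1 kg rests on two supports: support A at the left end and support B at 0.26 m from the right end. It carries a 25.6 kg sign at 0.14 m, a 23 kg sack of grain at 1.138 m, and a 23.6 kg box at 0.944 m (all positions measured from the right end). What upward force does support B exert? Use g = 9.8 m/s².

Take moments about support A.
Beam weight: 23.1 × 9.8 = 226.4 N down at 0.755 m → arm 0.755 m, τ = 226.4 × 0.755 = 170.9 N·m clockwise.
Sign: 25.6 × 9.8 = 250.9 N down at 0.14 m → arm 1.37 m, τ = 250.9 × 1.37 = 343.7 N·m clockwise.
Sack of grain: 23 × 9.8 = 225.4 N down at 1.138 m → arm 0.372 m, τ = 225.4 × 0.372 = 83.85 N·m clockwise.
Box: 23.6 × 9.8 = 231.3 N down at 0.944 m → arm 0.566 m, τ = 231.3 × 0.566 = 130.9 N·m clockwise.
Net load moment about support A = 729.4 N·m clockwise.
Reaction R at support B is upward at 0.26 m, arm 1.25 m → moment R × 1.25 counterclockwise.
Στ = 0 ⇒ R × 1.25 = 729.4 ⇒ R = 584 N.

R_B ≈ 584 N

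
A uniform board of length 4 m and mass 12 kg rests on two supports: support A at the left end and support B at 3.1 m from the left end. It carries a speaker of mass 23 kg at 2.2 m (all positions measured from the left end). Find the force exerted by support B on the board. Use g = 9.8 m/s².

About support A:
Beam weight: 12 × 9.8 = 117.6 N down at 2 m → arm 2 m, τ = 117.6 × 2 = 235.2 N·m clockwise.
Speaker: 23 × 9.8 = 225.4 N down at 2.2 m → arm 2.2 m, τ = 225.4 × 2.2 = 495.9 N·m clockwise.
Net load moment about support A = 731.1 N·m clockwise.
Reaction R at support B is upward at 3.1 m, arm 3.1 m → moment R × 3.1 counterclockwise.
For rotational equilibrium, R × 3.1 = 731.1, so R = 236 N.

R_B ≈ 236 N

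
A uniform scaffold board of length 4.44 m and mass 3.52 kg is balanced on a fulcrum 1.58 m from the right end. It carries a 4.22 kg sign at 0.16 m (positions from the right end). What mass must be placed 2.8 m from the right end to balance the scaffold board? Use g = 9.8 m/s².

m ≈ 3.07 kg

Taking torques about the fulcrum (at 1.58 m from the right end):
Beam weight: 3.52 × 9.8 = 34.5 N down at 2.22 m → arm 0.64 m, τ = 34.5 × 0.64 = 22.08 N·m counterclockwise.
Sign: 4.22 × 9.8 = 41.36 N down at 0.16 m → arm 1.42 m, τ = 41.36 × 1.42 = 58.73 N·m clockwise.
Net moment of known loads = 36.65 N·m clockwise.
An unknown mass m at 2.8 m has arm 1.22 m; its moment is m·g·1.22 counterclockwise.
For rotational equilibrium, m × 9.8 × 1.22 = 36.65, so m = 36.65 / (9.8 × 1.22) = 3.07 kg.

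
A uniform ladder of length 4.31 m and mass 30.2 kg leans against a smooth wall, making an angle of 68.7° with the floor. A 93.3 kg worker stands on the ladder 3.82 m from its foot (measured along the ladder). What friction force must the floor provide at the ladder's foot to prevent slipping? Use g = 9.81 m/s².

f ≈ 374 N

Taking torques about the foot of the ladder:
Ladder weight 30.2×9.81 = 296.3 N acts at 2.155 m along the ladder; its horizontal arm is 2.155·cos68.7° = 0.7828 m → τ = 231.9 N·m clockwise.
Worker: 93.3×9.81 = 915.3 N at 3.82 m → arm 1.388 m → τ = 1270 N·m clockwise.
Wall normal N acts horizontally at the top; its moment arm is the height L sinθ = 4.31·sin68.7° = 4.016 m, counterclockwise.
Setting net torque to zero: N × 4.016 = 1502 → N = 374 N.
ΣFx = 0: friction at the foot balances the wall's push, so f = N_wall = 374 N.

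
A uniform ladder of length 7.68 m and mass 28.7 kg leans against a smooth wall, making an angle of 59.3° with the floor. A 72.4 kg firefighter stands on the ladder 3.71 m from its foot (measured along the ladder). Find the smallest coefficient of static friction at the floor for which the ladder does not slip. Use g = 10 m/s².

Taking torques about the foot of the ladder:
Ladder weight 28.7×10 = 287 N acts at 3.84 m along the ladder; its horizontal arm is 3.84·cos59.3° = 1.96 m → τ = 562.5 N·m clockwise.
Firefighter: 72.4×10 = 724 N at 3.71 m → arm 1.894 m → τ = 1371 N·m clockwise.
Wall normal N acts horizontally at the top; its moment arm is the height L sinθ = 7.68·sin59.3° = 6.604 m, counterclockwise.
Setting net torque to zero: N × 6.604 = 1934 → N = 292.9 N.
ΣFx = 0 ⇒ f = N_wall = 292.9 N. ΣFy = 0 ⇒ N_floor = 1011 N.
μ_min = f / N_floor = 292.9 / 1011 = 0.29.

μ_min ≈ 0.29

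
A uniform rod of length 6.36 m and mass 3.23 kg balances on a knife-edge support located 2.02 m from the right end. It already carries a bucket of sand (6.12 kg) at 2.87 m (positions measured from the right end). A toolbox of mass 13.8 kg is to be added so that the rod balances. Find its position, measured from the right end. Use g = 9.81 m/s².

x ≈ 1.37 m from the right end

Taking torques about the knife-edge support (at 2.02 m from the right end):
Beam weight: 3.23 × 9.81 = 31.69 N down at 3.18 m → arm 1.16 m, τ = 31.69 × 1.16 = 36.76 N·m counterclockwise.
Bucket of sand: 6.12 × 9.81 = 60.04 N down at 2.87 m → arm 0.85 m, τ = 60.04 × 0.85 = 51.03 N·m counterclockwise.
Net moment of existing loads = 87.79 N·m counterclockwise.
The toolbox weighs 13.8 × 9.81 = 135.4 N and must supply an equal clockwise moment, so its lever arm about the knife-edge support is 87.79 / 135.4 = 0.648 m.
That puts it at 2.02 − 0.648 = 1.37 m from the right end.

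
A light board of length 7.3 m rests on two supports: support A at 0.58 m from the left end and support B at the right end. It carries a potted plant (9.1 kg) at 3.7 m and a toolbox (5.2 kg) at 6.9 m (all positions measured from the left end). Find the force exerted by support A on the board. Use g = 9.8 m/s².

R_A ≈ 50.8 N

Take moments about support B.
Potted plant: 9.1 × 9.8 = 89.18 N down at 3.7 m → arm 3.6 m, τ = 89.18 × 3.6 = 321 N·m counterclockwise.
Toolbox: 5.2 × 9.8 = 50.96 N down at 6.9 m → arm 0.4 m, τ = 50.96 × 0.4 = 20.38 N·m counterclockwise.
Net load moment about support B = 341.4 N·m counterclockwise.
Reaction R at support A is upward at 0.58 m, arm 6.72 m → moment R × 6.72 clockwise.
Στ = 0 ⇒ R × 6.72 = 341.4 ⇒ R = 50.8 N.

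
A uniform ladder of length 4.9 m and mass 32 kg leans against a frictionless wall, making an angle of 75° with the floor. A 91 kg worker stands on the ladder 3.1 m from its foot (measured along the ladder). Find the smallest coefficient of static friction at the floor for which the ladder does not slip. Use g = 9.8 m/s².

μ_min ≈ 0.16

Choose the foot of the ladder as the axis so the floor normal and friction both act there and drop out.
Ladder weight 32×9.8 = 313.6 N acts at 2.45 m along the ladder; its horizontal arm is 2.45·cos75° = 0.6341 m → τ = 198.9 N·m clockwise.
Worker: 91×9.8 = 891.8 N at 3.1 m → arm 0.8023 m → τ = 715.5 N·m clockwise.
Wall normal N acts horizontally at the top; its moment arm is the height L sinθ = 4.9·sin75° = 4.733 m, counterclockwise.
For rotational equilibrium, N × 4.733 = 914.4, so N = 193.2 N.
ΣFx = 0 ⇒ f = N_wall = 193.2 N. ΣFy = 0 ⇒ N_floor = 1205 N.
μ_min = f / N_floor = 193.2 / 1205 = 0.16.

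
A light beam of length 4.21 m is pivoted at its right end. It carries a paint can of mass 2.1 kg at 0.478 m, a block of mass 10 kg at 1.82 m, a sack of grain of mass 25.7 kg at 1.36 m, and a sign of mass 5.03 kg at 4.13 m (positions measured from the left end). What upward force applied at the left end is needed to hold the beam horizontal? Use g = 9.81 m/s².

Choose the right end as the axis so the unknown pivot reaction has zero arm there.
Paint can: 2.1 × 9.81 = 20.6 N down at 0.478 m → arm 3.732 m, τ = 20.6 × 3.732 = 76.88 N·m counterclockwise.
Block: 10 × 9.81 = 98.1 N down at 1.82 m → arm 2.39 m, τ = 98.1 × 2.39 = 234.5 N·m counterclockwise.
Sack of grain: 25.7 × 9.81 = 252.1 N down at 1.36 m → arm 2.85 m, τ = 252.1 × 2.85 = 718.5 N·m counterclockwise.
Sign: 5.03 × 9.81 = 49.34 N down at 4.13 m → arm 0.08 m, τ = 49.34 × 0.08 = 3.947 N·m counterclockwise.
Net moment of the loads = 1034 N·m counterclockwise.
The upward force F acts at the left end, arm 4.21 m, giving F × 4.21 clockwise.
For rotational equilibrium, F × 4.21 = 1034, so F = 1034 / 4.21 = 246 N.

F ≈ 246 N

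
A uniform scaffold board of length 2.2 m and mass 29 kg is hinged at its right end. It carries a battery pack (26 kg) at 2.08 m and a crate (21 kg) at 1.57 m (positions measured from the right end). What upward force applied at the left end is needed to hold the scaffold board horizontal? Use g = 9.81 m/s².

F ≈ 530 N

About the right end:
Beam weight: 29 × 9.81 = 284.5 N down at 1.1 m → arm 1.1 m, τ = 284.5 × 1.1 = 313 N·m counterclockwise.
Battery pack: 26 × 9.81 = 255.1 N down at 2.08 m → arm 2.08 m, τ = 255.1 × 2.08 = 530.6 N·m counterclockwise.
Crate: 21 × 9.81 = 206 N down at 1.57 m → arm 1.57 m, τ = 206 × 1.57 = 323.4 N·m counterclockwise.
Net moment of the loads = 1167 N·m counterclockwise.
The upward force F acts at the left end, arm 2.2 m, giving F × 2.2 clockwise.
Setting net torque to zero: F × 2.2 = 1167 → F = 1167 / 2.2 = 530 N.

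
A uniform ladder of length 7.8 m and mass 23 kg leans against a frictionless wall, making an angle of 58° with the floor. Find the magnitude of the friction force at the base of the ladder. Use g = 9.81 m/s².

Sum moments about the foot of the ladder (the floor normal and friction both act there and drop out).
Ladder weight 23×9.81 = 225.6 N acts at 3.9 m along the ladder; its horizontal arm is 3.9·cos58° = 2.067 m → τ = 466.3 N·m clockwise.
Wall normal N acts horizontally at the top; its moment arm is the height L sinθ = 7.8·sin58° = 6.615 m, counterclockwise.
Στ = 0 ⇒ N × 6.615 = 466.3 ⇒ N = 70.5 N.
ΣFx = 0: friction at the foot balances the wall's push, so f = N_wall = 70.5 N.

f ≈ 70.5 N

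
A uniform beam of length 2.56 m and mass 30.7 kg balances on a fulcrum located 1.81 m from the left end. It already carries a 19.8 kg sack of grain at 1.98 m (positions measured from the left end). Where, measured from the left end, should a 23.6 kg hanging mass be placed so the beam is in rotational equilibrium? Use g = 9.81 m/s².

x ≈ 2.36 m from the left end

Take moments about the fulcrum (at 1.81 m from the left end).
Beam weight: 30.7 × 9.81 = 301.2 N down at 1.28 m → arm 0.53 m, τ = 301.2 × 0.53 = 159.6 N·m counterclockwise.
Sack of grain: 19.8 × 9.81 = 194.2 N down at 1.98 m → arm 0.17 m, τ = 194.2 × 0.17 = 33.01 N·m clockwise.
Net moment of existing loads = 126.6 N·m counterclockwise.
The hanging mass weighs 23.6 × 9.81 = 231.5 N and must supply an equal clockwise moment, so its lever arm about the fulcrum is 126.6 / 231.5 = 0.547 m.
That puts it at 1.81 + 0.547 = 2.36 m from the left end.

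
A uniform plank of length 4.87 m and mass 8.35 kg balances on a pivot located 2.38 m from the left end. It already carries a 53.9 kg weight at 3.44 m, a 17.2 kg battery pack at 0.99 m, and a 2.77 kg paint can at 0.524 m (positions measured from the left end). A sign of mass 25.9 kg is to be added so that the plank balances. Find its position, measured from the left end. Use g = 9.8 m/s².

About the pivot (at 2.38 m from the left end):
Beam weight: 8.35 × 9.8 = 81.83 N down at 2.435 m → arm 0.055 m, τ = 81.83 × 0.055 = 4.501 N·m clockwise.
Weight: 53.9 × 9.8 = 528.2 N down at 3.44 m → arm 1.06 m, τ = 528.2 × 1.06 = 559.9 N·m clockwise.
Battery pack: 17.2 × 9.8 = 168.6 N down at 0.99 m → arm 1.39 m, τ = 168.6 × 1.39 = 234.4 N·m counterclockwise.
Paint can: 2.77 × 9.8 = 27.15 N down at 0.524 m → arm 1.856 m, τ = 27.15 × 1.856 = 50.39 N·m counterclockwise.
Net moment of existing loads = 279.6 N·m clockwise.
The sign weighs 25.9 × 9.8 = 253.8 N and must supply an equal counterclockwise moment, so its lever arm about the pivot is 279.6 / 253.8 = 1.1 m.
That puts it at 2.38 − 1.1 = 1.28 m from the left end.

x ≈ 1.28 m from the left end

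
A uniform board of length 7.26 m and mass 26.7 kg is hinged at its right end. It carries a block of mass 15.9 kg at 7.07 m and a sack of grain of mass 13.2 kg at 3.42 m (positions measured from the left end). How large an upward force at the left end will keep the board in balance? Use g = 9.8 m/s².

Choose the right end as the axis so the unknown pivot reaction has zero arm there.
Beam weight: 26.7 × 9.8 = 261.7 N down at 3.63 m → arm 3.63 m, τ = 261.7 × 3.63 = 950 N·m counterclockwise.
Block: 15.9 × 9.8 = 155.8 N down at 7.07 m → arm 0.19 m, τ = 155.8 × 0.19 = 29.6 N·m counterclockwise.
Sack of grain: 13.2 × 9.8 = 129.4 N down at 3.42 m → arm 3.84 m, τ = 129.4 × 3.84 = 496.9 N·m counterclockwise.
Net moment of the loads = 1476 N·m counterclockwise.
The upward force F acts at the left end, arm 7.26 m, giving F × 7.26 clockwise.
Setting net torque to zero: F × 7.26 = 1476 → F = 1476 / 7.26 = 203 N.

F ≈ 203 N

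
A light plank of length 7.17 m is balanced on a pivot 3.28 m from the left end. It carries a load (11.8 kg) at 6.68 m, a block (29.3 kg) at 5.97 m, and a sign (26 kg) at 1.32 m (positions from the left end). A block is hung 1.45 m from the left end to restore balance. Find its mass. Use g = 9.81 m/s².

m ≈ 37.1 kg

About the pivot (at 3.28 m from the left end):
Load: 11.8 × 9.81 = 115.8 N down at 6.68 m → arm 3.4 m, τ = 115.8 × 3.4 = 393.7 N·m clockwise.
Block: 29.3 × 9.81 = 287.4 N down at 5.97 m → arm 2.69 m, τ = 287.4 × 2.69 = 773.1 N·m clockwise.
Sign: 26 × 9.81 = 255.1 N down at 1.32 m → arm 1.96 m, τ = 255.1 × 1.96 = 500 N·m counterclockwise.
Net moment of known loads = 666.8 N·m clockwise.
An unknown mass m at 1.45 m has arm 1.83 m; its moment is m·g·1.83 counterclockwise.
For rotational equilibrium, m × 9.81 × 1.83 = 666.8, so m = 666.8 / (9.81 × 1.83) = 37.1 kg.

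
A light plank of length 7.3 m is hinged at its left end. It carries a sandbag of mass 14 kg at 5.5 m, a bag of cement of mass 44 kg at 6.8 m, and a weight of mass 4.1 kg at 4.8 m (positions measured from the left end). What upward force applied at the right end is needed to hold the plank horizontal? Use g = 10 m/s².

Take moments about the left end.
Sandbag: 14 × 10 = 140 N down at 5.5 m → arm 5.5 m, τ = 140 × 5.5 = 770 N·m clockwise.
Bag of cement: 44 × 10 = 440 N down at 6.8 m → arm 6.8 m, τ = 440 × 6.8 = 2992 N·m clockwise.
Weight: 4.1 × 10 = 41 N down at 4.8 m → arm 4.8 m, τ = 41 × 4.8 = 196.8 N·m clockwise.
Net moment of the loads = 3959 N·m clockwise.
The upward force F acts at the right end, arm 7.3 m, giving F × 7.3 counterclockwise.
Setting net torque to zero: F × 7.3 = 3959 → F = 3959 / 7.3 = 542 N.

F ≈ 542 N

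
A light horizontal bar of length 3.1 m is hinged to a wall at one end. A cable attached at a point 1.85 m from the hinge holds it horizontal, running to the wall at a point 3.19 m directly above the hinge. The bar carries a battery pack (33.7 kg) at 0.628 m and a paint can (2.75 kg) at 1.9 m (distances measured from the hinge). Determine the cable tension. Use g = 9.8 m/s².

T ≈ 162 N

Choose the hinge as the axis so the unknown hinge reaction has zero arm there.
Battery pack: 33.7 × 9.8 = 330.3 N down at 0.628 m → arm 0.628 m, τ = 330.3 × 0.628 = 207.4 N·m clockwise.
Paint can: 2.75 × 9.8 = 26.95 N down at 1.9 m → arm 1.9 m, τ = 26.95 × 1.9 = 51.2 N·m clockwise.
Total clockwise load moment = 258.6 N·m.
The cable tension T acts at 1.85 m; only its component perpendicular to the bar, T sinθ, produces torque. sinθ = h/√(h²+d²) = 3.19/√(3.19²+1.85²) = 0.8651.
Balancing moments: T × 1.85 × 0.8651 = 258.6, giving T = 258.6 / 1.6 = 162 N.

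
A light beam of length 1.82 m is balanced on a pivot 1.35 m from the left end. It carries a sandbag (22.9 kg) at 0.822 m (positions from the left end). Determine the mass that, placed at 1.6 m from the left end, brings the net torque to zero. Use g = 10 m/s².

Choose the pivot (at 1.35 m from the left end) as the axis so the support reaction has zero arm there.
Sandbag: 22.9 × 10 = 229 N down at 0.822 m → arm 0.528 m, τ = 229 × 0.528 = 120.9 N·m counterclockwise.
Net moment of known loads = 120.9 N·m counterclockwise.
An unknown mass m at 1.6 m has arm 0.25 m; its moment is m·g·0.25 clockwise.
Setting net torque to zero: m × 10 × 0.25 = 120.9 → m = 120.9 / (10 × 0.25) = 48.4 kg.

m ≈ 48.4 kg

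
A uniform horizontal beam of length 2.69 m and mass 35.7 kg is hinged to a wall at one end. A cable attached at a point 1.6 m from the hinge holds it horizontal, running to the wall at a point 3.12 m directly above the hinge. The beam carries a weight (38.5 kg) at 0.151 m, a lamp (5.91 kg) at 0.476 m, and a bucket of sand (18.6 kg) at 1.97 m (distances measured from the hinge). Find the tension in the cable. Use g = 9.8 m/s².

Choose the hinge as the axis so the unknown hinge reaction has zero arm there.
Beam weight: 35.7 × 9.8 = 349.9 N down at 1.345 m → arm 1.345 m, τ = 349.9 × 1.345 = 470.6 N·m clockwise.
Weight: 38.5 × 9.8 = 377.3 N down at 0.151 m → arm 0.151 m, τ = 377.3 × 0.151 = 56.97 N·m clockwise.
Lamp: 5.91 × 9.8 = 57.92 N down at 0.476 m → arm 0.476 m, τ = 57.92 × 0.476 = 27.57 N·m clockwise.
Bucket of sand: 18.6 × 9.8 = 182.3 N down at 1.97 m → arm 1.97 m, τ = 182.3 × 1.97 = 359.1 N·m clockwise.
Total clockwise load moment = 914.2 N·m.
The cable tension T acts at 1.6 m; only its component perpendicular to the beam, T sinθ, produces torque. sinθ = h/√(h²+d²) = 3.12/√(3.12²+1.6²) = 0.8898.
For rotational equilibrium, T × 1.6 × 0.8898 = 914.2, so T = 914.2 / 1.424 = 642 N.

T ≈ 642 N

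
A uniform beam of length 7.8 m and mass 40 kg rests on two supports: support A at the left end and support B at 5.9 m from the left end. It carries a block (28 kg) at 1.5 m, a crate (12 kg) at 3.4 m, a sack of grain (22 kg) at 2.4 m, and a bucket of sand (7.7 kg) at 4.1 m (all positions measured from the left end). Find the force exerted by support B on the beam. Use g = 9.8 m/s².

Sum moments about support A (its reaction then has zero moment arm).
Beam weight: 40 × 9.8 = 392 N down at 3.9 m → arm 3.9 m, τ = 392 × 3.9 = 1529 N·m clockwise.
Block: 28 × 9.8 = 274.4 N down at 1.5 m → arm 1.5 m, τ = 274.4 × 1.5 = 411.6 N·m clockwise.
Crate: 12 × 9.8 = 117.6 N down at 3.4 m → arm 3.4 m, τ = 117.6 × 3.4 = 399.8 N·m clockwise.
Sack of grain: 22 × 9.8 = 215.6 N down at 2.4 m → arm 2.4 m, τ = 215.6 × 2.4 = 517.4 N·m clockwise.
Bucket of sand: 7.7 × 9.8 = 75.46 N down at 4.1 m → arm 4.1 m, τ = 75.46 × 4.1 = 309.4 N·m clockwise.
Net load moment about support A = 3167 N·m clockwise.
Reaction R at support B is upward at 5.9 m, arm 5.9 m → moment R × 5.9 counterclockwise.
Στ = 0 ⇒ R × 5.9 = 3167 ⇒ R = 537 N.

R_B ≈ 537 N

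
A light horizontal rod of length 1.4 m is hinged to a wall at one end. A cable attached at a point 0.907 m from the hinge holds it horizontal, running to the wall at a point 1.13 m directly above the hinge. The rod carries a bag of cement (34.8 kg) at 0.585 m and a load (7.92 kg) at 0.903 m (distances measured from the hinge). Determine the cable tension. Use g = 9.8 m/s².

T ≈ 381 N

About the hinge:
Bag of cement: 34.8 × 9.8 = 341 N down at 0.585 m → arm 0.585 m, τ = 341 × 0.585 = 199.5 N·m clockwise.
Load: 7.92 × 9.8 = 77.62 N down at 0.903 m → arm 0.903 m, τ = 77.62 × 0.903 = 70.09 N·m clockwise.
Total clockwise load moment = 269.6 N·m.
The cable tension T acts at 0.907 m; only its component perpendicular to the rod, T sinθ, produces torque. sinθ = h/√(h²+d²) = 1.13/√(1.13²+0.907²) = 0.7799.
Στ = 0 ⇒ T × 0.907 × 0.7799 = 269.6 ⇒ T = 269.6 / 0.7074 = 381 N.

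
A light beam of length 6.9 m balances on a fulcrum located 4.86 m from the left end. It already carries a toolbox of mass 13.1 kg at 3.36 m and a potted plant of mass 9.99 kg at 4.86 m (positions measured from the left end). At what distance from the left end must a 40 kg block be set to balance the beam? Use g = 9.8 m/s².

Choose the fulcrum (at 4.86 m from the left end) as the axis so the support reaction has zero arm there.
Toolbox: 13.1 × 9.8 = 128.4 N down at 3.36 m → arm 1.5 m, τ = 128.4 × 1.5 = 192.6 N·m counterclockwise.
Potted plant: acts at the fulcrum, moment arm 0 → no torque.
Net moment of existing loads = 192.6 N·m counterclockwise.
The block weighs 40 × 9.8 = 392 N and must supply an equal clockwise moment, so its lever arm about the fulcrum is 192.6 / 392 = 0.491 m.
That puts it at 4.86 + 0.491 = 5.35 m from the left end.

x ≈ 5.35 m from the left end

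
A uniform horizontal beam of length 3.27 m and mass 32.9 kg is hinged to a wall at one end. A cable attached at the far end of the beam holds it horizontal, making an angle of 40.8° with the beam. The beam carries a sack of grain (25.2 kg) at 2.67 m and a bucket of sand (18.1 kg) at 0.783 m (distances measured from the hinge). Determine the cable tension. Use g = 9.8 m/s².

About the hinge:
Beam weight: 32.9 × 9.8 = 322.4 N down at 1.635 m → arm 1.635 m, τ = 322.4 × 1.635 = 527.1 N·m clockwise.
Sack of grain: 25.2 × 9.8 = 247 N down at 2.67 m → arm 2.67 m, τ = 247 × 2.67 = 659.5 N·m clockwise.
Bucket of sand: 18.1 × 9.8 = 177.4 N down at 0.783 m → arm 0.783 m, τ = 177.4 × 0.783 = 138.9 N·m clockwise.
Total clockwise load moment = 1326 N·m.
The cable tension T acts at 3.27 m; only its component perpendicular to the beam, T sinθ, produces torque. sin 40.8° = 0.6534.
Στ = 0 ⇒ T × 3.27 × 0.6534 = 1326 ⇒ T = 1326 / 2.137 = 620 N.

T ≈ 620 N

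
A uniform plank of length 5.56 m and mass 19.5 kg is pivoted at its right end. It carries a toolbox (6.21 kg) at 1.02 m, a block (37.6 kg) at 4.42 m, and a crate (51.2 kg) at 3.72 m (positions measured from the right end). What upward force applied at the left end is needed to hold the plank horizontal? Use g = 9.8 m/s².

F ≈ 735 N

About the right end:
Beam weight: 19.5 × 9.8 = 191.1 N down at 2.78 m → arm 2.78 m, τ = 191.1 × 2.78 = 531.3 N·m counterclockwise.
Toolbox: 6.21 × 9.8 = 60.86 N down at 1.02 m → arm 1.02 m, τ = 60.86 × 1.02 = 62.08 N·m counterclockwise.
Block: 37.6 × 9.8 = 368.5 N down at 4.42 m → arm 4.42 m, τ = 368.5 × 4.42 = 1629 N·m counterclockwise.
Crate: 51.2 × 9.8 = 501.8 N down at 3.72 m → arm 3.72 m, τ = 501.8 × 3.72 = 1867 N·m counterclockwise.
Net moment of the loads = 4089 N·m counterclockwise.
The upward force F acts at the left end, arm 5.56 m, giving F × 5.56 clockwise.
Setting net torque to zero: F × 5.56 = 4089 → F = 4089 / 5.56 = 735 N.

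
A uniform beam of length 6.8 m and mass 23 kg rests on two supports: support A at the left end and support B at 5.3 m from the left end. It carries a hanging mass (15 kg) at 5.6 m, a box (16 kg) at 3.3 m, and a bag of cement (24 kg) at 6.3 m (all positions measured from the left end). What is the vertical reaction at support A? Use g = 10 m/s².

Choose support B as the axis so its reaction then has zero moment arm.
Beam weight: 23 × 10 = 230 N down at 3.4 m → arm 1.9 m, τ = 230 × 1.9 = 437 N·m counterclockwise.
Hanging mass: 15 × 10 = 150 N down at 5.6 m → arm 0.3 m, τ = 150 × 0.3 = 45 N·m clockwise.
Box: 16 × 10 = 160 N down at 3.3 m → arm 2 m, τ = 160 × 2 = 320 N·m counterclockwise.
Bag of cement: 24 × 10 = 240 N down at 6.3 m → arm 1 m, τ = 240 × 1 = 240 N·m clockwise.
Net load moment about support B = 472 N·m counterclockwise.
Reaction R at support A is upward at 0 m, arm 5.3 m → moment R × 5.3 clockwise.
Balancing moments: R × 5.3 = 472, giving R = 89.1 N.

R_A ≈ 89.1 N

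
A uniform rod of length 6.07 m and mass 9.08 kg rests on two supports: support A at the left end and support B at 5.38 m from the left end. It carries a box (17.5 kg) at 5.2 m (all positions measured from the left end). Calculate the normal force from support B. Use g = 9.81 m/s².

Take moments about support A.
Beam weight: 9.08 × 9.81 = 89.07 N down at 3.035 m → arm 3.035 m, τ = 89.07 × 3.035 = 270.3 N·m clockwise.
Box: 17.5 × 9.81 = 171.7 N down at 5.2 m → arm 5.2 m, τ = 171.7 × 5.2 = 892.8 N·m clockwise.
Net load moment about support A = 1163 N·m clockwise.
Reaction R at support B is upward at 5.38 m, arm 5.38 m → moment R × 5.38 counterclockwise.
For rotational equilibrium, R × 5.38 = 1163, so R = 216 N.

R_B ≈ 216 N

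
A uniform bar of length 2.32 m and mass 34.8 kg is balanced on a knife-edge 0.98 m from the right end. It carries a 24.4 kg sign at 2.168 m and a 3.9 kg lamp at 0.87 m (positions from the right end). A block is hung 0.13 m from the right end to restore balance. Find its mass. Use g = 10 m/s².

m ≈ 41 kg

Choose the knife-edge (at 0.98 m from the right end) as the axis so the support reaction has zero arm there.
Beam weight: 34.8 × 10 = 348 N down at 1.16 m → arm 0.18 m, τ = 348 × 0.18 = 62.64 N·m counterclockwise.
Sign: 24.4 × 10 = 244 N down at 2.168 m → arm 1.188 m, τ = 244 × 1.188 = 289.9 N·m counterclockwise.
Lamp: 3.9 × 10 = 39 N down at 0.87 m → arm 0.11 m, τ = 39 × 0.11 = 4.29 N·m clockwise.
Net moment of known loads = 348.2 N·m counterclockwise.
An unknown mass m at 0.13 m has arm 0.85 m; its moment is m·g·0.85 clockwise.
Στ = 0 ⇒ m × 10 × 0.85 = 348.2 ⇒ m = 348.2 / (10 × 0.85) = 41 kg.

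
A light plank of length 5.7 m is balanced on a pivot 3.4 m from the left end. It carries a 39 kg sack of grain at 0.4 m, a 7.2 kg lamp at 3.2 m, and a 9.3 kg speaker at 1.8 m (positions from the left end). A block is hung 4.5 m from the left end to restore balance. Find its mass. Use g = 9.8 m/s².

About the pivot (at 3.4 m from the left end):
Sack of grain: 39 × 9.8 = 382.2 N down at 0.4 m → arm 3 m, τ = 382.2 × 3 = 1147 N·m counterclockwise.
Lamp: 7.2 × 9.8 = 70.56 N down at 3.2 m → arm 0.2 m, τ = 70.56 × 0.2 = 14.11 N·m counterclockwise.
Speaker: 9.3 × 9.8 = 91.14 N down at 1.8 m → arm 1.6 m, τ = 91.14 × 1.6 = 145.8 N·m counterclockwise.
Net moment of known loads = 1307 N·m counterclockwise.
An unknown mass m at 4.5 m has arm 1.1 m; its moment is m·g·1.1 clockwise.
For rotational equilibrium, m × 9.8 × 1.1 = 1307, so m = 1307 / (9.8 × 1.1) = 121 kg.

m ≈ 121 kg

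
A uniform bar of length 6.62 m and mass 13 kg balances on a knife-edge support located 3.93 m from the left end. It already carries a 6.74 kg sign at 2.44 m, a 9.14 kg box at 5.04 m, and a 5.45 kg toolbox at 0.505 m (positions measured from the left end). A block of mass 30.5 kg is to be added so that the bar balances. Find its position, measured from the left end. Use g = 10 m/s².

x ≈ 4.8 m from the left end

Sum moments about the knife-edge support (at 3.93 m from the left end) (the support reaction has zero arm there).
Beam weight: 13 × 10 = 130 N down at 3.31 m → arm 0.62 m, τ = 130 × 0.62 = 80.6 N·m counterclockwise.
Sign: 6.74 × 10 = 67.4 N down at 2.44 m → arm 1.49 m, τ = 67.4 × 1.49 = 100.4 N·m counterclockwise.
Box: 9.14 × 10 = 91.4 N down at 5.04 m → arm 1.11 m, τ = 91.4 × 1.11 = 101.5 N·m clockwise.
Toolbox: 5.45 × 10 = 54.5 N down at 0.505 m → arm 3.425 m, τ = 54.5 × 3.425 = 186.7 N·m counterclockwise.
Net moment of existing loads = 266.2 N·m counterclockwise.
The block weighs 30.5 × 10 = 305 N and must supply an equal clockwise moment, so its lever arm about the knife-edge support is 266.2 / 305 = 0.873 m.
That puts it at 3.93 + 0.873 = 4.8 m from the left end.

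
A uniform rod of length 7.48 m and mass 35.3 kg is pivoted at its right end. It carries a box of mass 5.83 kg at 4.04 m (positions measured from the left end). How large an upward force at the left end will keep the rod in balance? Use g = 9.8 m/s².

F ≈ 199 N

Choose the right end as the axis so the unknown pivot reaction has zero arm there.
Beam weight: 35.3 × 9.8 = 345.9 N down at 3.74 m → arm 3.74 m, τ = 345.9 × 3.74 = 1294 N·m counterclockwise.
Box: 5.83 × 9.8 = 57.13 N down at 4.04 m → arm 3.44 m, τ = 57.13 × 3.44 = 196.5 N·m counterclockwise.
Net moment of the loads = 1490 N·m counterclockwise.
The upward force F acts at the left end, arm 7.48 m, giving F × 7.48 clockwise.
Setting net torque to zero: F × 7.48 = 1490 → F = 1490 / 7.48 = 199 N.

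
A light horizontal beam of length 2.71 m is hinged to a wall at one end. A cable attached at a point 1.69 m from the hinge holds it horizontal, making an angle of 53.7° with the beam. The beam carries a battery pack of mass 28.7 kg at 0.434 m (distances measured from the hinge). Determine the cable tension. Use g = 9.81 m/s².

T ≈ 89.7 N

Choose the hinge as the axis so the unknown hinge reaction has zero arm there.
Battery pack: 28.7 × 9.81 = 281.5 N down at 0.434 m → arm 0.434 m, τ = 281.5 × 0.434 = 122.2 N·m clockwise.
Total clockwise load moment = 122.2 N·m.
The cable tension T acts at 1.69 m; only its component perpendicular to the beam, T sinθ, produces torque. sin 53.7° = 0.8059.
Στ = 0 ⇒ T × 1.69 × 0.8059 = 122.2 ⇒ T = 122.2 / 1.362 = 89.7 N.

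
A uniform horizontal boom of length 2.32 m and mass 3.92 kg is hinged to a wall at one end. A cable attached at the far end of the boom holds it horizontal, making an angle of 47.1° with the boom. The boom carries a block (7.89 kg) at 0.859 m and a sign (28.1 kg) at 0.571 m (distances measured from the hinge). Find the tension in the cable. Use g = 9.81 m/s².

T ≈ 158 N

Taking torques about the hinge:
Beam weight: 3.92 × 9.81 = 38.46 N down at 1.16 m → arm 1.16 m, τ = 38.46 × 1.16 = 44.61 N·m clockwise.
Block: 7.89 × 9.81 = 77.4 N down at 0.859 m → arm 0.859 m, τ = 77.4 × 0.859 = 66.49 N·m clockwise.
Sign: 28.1 × 9.81 = 275.7 N down at 0.571 m → arm 0.571 m, τ = 275.7 × 0.571 = 157.4 N·m clockwise.
Total clockwise load moment = 268.5 N·m.
The cable tension T acts at 2.32 m; only its component perpendicular to the boom, T sinθ, produces torque. sin 47.1° = 0.7325.
Balancing moments: T × 2.32 × 0.7325 = 268.5, giving T = 268.5 / 1.699 = 158 N.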